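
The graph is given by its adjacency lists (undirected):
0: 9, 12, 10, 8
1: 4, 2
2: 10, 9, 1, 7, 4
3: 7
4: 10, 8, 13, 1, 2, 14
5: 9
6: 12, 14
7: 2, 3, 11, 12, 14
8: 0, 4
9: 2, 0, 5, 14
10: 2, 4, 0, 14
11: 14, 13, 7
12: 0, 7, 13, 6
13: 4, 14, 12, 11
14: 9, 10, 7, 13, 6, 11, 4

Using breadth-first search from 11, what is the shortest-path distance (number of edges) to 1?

Level 0: 11
Level 1: 7, 13, 14
Level 2: 2, 3, 4, 6, 9, 10, 12
Level 3: 0, 1, 5, 8
1 first appears at level 3.

3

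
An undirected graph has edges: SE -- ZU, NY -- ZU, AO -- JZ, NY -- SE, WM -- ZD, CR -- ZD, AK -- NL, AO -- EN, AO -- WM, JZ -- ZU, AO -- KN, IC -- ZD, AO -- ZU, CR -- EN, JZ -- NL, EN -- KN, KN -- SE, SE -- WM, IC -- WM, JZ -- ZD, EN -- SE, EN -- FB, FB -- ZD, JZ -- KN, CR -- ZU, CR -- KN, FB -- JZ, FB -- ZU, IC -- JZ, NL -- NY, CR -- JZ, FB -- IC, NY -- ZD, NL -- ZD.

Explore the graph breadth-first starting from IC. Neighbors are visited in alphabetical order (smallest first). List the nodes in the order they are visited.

IC -> FB -> JZ -> WM -> ZD -> EN -> ZU -> AO -> CR -> KN -> NL -> SE -> NY -> AK

Visit IC; enqueue FB, JZ, WM, ZD → queue [FB, JZ, WM, ZD]
Visit FB; enqueue EN, ZU → queue [JZ, WM, ZD, EN, ZU]
Visit JZ; enqueue AO, CR, KN, NL → queue [WM, ZD, EN, ZU, AO, CR, KN, NL]
Visit WM; enqueue SE → queue [ZD, EN, ZU, AO, CR, KN, NL, SE]
Visit ZD; enqueue NY → queue [EN, ZU, AO, CR, KN, NL, SE, NY]
Visit EN → queue [ZU, AO, CR, KN, NL, SE, NY]
Visit ZU → queue [AO, CR, KN, NL, SE, NY]
Visit AO → queue [CR, KN, NL, SE, NY]
Visit CR → queue [KN, NL, SE, NY]
Visit KN → queue [NL, SE, NY]
Visit NL; enqueue AK → queue [SE, NY, AK]
Visit SE → queue [NY, AK]
Visit NY → queue [AK]
Visit AK → queue []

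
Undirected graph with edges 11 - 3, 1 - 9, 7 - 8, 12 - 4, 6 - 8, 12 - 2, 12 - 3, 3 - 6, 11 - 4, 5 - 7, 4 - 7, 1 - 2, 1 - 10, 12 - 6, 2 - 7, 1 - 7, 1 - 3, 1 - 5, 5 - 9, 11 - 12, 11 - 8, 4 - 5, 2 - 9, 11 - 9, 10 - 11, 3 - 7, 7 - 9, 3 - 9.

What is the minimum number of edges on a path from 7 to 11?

Level 0: 7
Level 1: 1, 2, 3, 4, 5, 8, 9
Level 2: 6, 10, 11, 12
11 first appears at level 2.

2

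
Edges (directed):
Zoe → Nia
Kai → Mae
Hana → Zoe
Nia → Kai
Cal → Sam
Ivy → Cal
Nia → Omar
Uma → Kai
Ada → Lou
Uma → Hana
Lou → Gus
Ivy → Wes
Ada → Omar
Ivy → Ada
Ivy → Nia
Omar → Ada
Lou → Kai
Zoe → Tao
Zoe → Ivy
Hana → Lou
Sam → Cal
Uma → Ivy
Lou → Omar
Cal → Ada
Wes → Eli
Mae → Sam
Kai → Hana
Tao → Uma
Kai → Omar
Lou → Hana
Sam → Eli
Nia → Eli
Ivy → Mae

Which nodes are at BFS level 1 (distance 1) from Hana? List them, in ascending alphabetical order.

Level 0: Hana
Level 1: Lou, Zoe
Level 2: Gus, Ivy, Kai, Nia, Omar, Tao
Level 3: Ada, Cal, Eli, Mae, Uma, Wes
Level 4: Sam

Lou, Zoe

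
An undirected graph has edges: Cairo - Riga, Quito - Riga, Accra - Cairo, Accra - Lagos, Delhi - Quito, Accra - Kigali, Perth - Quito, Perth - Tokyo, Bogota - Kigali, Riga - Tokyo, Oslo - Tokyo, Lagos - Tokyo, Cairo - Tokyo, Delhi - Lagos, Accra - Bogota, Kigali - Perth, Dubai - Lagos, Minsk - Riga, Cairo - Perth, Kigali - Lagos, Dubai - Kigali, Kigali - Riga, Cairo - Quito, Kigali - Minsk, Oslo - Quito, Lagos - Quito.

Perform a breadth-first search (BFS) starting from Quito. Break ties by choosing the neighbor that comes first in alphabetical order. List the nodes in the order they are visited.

Visit Quito; enqueue Cairo, Delhi, Lagos, Oslo, Perth, Riga → queue [Cairo, Delhi, Lagos, Oslo, Perth, Riga]
Visit Cairo; enqueue Accra, Tokyo → queue [Delhi, Lagos, Oslo, Perth, Riga, Accra, Tokyo]
Visit Delhi → queue [Lagos, Oslo, Perth, Riga, Accra, Tokyo]
Visit Lagos; enqueue Dubai, Kigali → queue [Oslo, Perth, Riga, Accra, Tokyo, Dubai, Kigali]
Visit Oslo → queue [Perth, Riga, Accra, Tokyo, Dubai, Kigali]
Visit Perth → queue [Riga, Accra, Tokyo, Dubai, Kigali]
Visit Riga; enqueue Minsk → queue [Accra, Tokyo, Dubai, Kigali, Minsk]
Visit Accra; enqueue Bogota → queue [Tokyo, Dubai, Kigali, Minsk, Bogota]
Visit Tokyo → queue [Dubai, Kigali, Minsk, Bogota]
Visit Dubai → queue [Kigali, Minsk, Bogota]
Visit Kigali → queue [Minsk, Bogota]
Visit Minsk → queue [Bogota]
Visit Bogota → queue []

Quito -> Cairo -> Delhi -> Lagos -> Oslo -> Perth -> Riga -> Accra -> Tokyo -> Dubai -> Kigali -> Minsk -> Bogota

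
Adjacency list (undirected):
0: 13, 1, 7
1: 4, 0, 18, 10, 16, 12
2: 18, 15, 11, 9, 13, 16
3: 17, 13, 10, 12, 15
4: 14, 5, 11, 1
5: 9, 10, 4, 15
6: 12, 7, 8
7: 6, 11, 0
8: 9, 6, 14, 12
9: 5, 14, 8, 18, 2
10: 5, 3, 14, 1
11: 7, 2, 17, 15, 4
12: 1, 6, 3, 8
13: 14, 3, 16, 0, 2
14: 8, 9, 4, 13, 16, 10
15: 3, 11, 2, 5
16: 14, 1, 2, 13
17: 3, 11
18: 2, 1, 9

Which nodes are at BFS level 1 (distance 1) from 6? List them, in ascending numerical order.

Level 0: 6
Level 1: 7, 8, 12
Level 2: 0, 1, 3, 9, 11, 14
Level 3: 2, 4, 5, 10, 13, 15, 16, 17, 18

7, 8, 12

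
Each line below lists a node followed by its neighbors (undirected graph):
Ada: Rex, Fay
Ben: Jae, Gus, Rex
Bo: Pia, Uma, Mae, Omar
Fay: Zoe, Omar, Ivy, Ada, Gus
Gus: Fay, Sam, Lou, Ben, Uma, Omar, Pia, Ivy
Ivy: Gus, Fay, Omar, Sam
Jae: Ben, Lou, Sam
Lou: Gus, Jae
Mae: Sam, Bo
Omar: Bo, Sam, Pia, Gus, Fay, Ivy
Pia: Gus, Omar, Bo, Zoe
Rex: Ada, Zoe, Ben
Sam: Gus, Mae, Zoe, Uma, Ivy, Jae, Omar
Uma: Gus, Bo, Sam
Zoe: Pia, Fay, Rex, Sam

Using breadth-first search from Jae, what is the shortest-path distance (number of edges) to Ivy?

2

Level 0: Jae
Level 1: Ben, Lou, Sam
Level 2: Gus, Ivy, Mae, Omar, Rex, Uma, Zoe
Level 3: Ada, Bo, Fay, Pia
Ivy first appears at level 2.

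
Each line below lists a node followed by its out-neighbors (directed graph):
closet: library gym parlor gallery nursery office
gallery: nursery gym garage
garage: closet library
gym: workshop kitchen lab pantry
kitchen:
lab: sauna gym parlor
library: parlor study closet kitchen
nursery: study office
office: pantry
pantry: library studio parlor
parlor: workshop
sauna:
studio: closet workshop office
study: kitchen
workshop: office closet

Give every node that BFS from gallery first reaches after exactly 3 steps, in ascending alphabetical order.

parlor, sauna, studio

Level 0: gallery
Level 1: garage, gym, nursery
Level 2: closet, kitchen, lab, library, office, pantry, study, workshop
Level 3: parlor, sauna, studio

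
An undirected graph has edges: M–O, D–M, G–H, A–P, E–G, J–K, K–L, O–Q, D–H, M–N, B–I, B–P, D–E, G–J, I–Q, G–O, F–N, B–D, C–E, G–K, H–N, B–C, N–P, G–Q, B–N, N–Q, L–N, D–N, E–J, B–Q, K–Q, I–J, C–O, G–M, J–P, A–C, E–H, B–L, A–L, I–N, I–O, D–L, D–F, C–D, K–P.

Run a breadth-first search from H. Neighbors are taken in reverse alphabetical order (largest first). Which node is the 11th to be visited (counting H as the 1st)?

Visit H; enqueue N, G, E, D → queue [N, G, E, D]
Visit N; enqueue Q, P, M, L, I, F, B → queue [G, E, D, Q, P, M, L, I, F, B]
Visit G; enqueue O, K, J → queue [E, D, Q, P, M, L, I, F, B, O, K, J]
Visit E; enqueue C → queue [D, Q, P, M, L, I, F, B, O, K, J, C]
Visit D → queue [Q, P, M, L, I, F, B, O, K, J, C]
Visit Q → queue [P, M, L, I, F, B, O, K, J, C]
Visit P; enqueue A → queue [M, L, I, F, B, O, K, J, C, A]
Visit M → queue [L, I, F, B, O, K, J, C, A]
Visit L → queue [I, F, B, O, K, J, C, A]
Visit I → queue [F, B, O, K, J, C, A]
Visit F → queue [B, O, K, J, C, A]
Visit B → queue [O, K, J, C, A]
Visit O → queue [K, J, C, A]
Visit K → queue [J, C, A]
Visit J → queue [C, A]
Visit C → queue [A]
Visit A → queue []

Visit order: H, N, G, E, D, Q, P, M, L, I, F, B, O, K, J, C, A

F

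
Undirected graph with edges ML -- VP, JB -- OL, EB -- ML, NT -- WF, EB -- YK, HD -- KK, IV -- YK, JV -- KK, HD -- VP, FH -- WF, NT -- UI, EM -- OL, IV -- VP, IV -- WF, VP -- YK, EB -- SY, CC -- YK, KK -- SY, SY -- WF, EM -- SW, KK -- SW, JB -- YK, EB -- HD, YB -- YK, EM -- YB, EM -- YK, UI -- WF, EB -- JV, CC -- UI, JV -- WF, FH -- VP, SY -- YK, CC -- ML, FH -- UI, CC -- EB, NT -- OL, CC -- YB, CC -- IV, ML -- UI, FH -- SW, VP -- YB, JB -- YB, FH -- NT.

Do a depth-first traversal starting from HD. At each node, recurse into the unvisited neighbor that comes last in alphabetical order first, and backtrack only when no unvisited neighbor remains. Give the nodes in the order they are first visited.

HD, VP, YK, YB, JB, OL, NT, WF, UI, ML, EB, SY, KK, SW, FH, EM, JV, CC, IV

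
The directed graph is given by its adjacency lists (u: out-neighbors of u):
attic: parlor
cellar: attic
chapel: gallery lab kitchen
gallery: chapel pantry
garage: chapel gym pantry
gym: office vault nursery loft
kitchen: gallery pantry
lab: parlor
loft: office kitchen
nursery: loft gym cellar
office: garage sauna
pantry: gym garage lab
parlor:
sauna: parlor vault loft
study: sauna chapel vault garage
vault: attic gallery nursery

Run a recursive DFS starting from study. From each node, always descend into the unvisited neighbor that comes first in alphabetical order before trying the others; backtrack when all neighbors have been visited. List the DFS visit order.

study -> chapel -> gallery -> pantry -> garage -> gym -> loft -> kitchen -> office -> sauna -> parlor -> vault -> attic -> nursery -> cellar -> lab

Visit study
study → chapel
chapel → gallery
gallery → pantry
pantry → garage
garage → gym
gym → loft
loft → kitchen
loft → office
office → sauna
sauna → parlor
sauna → vault
vault → attic
vault → nursery
nursery → cellar
pantry → lab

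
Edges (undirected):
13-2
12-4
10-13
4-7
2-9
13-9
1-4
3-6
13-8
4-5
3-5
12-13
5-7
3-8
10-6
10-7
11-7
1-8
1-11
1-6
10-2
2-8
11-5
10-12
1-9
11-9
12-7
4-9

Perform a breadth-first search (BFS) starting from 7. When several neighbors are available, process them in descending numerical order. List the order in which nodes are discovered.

7 12 11 10 5 4 13 9 1 6 2 3 8

Visit 7; enqueue 12, 11, 10, 5, 4 → queue [12, 11, 10, 5, 4]
Visit 12; enqueue 13 → queue [11, 10, 5, 4, 13]
Visit 11; enqueue 9, 1 → queue [10, 5, 4, 13, 9, 1]
Visit 10; enqueue 6, 2 → queue [5, 4, 13, 9, 1, 6, 2]
Visit 5; enqueue 3 → queue [4, 13, 9, 1, 6, 2, 3]
Visit 4 → queue [13, 9, 1, 6, 2, 3]
Visit 13; enqueue 8 → queue [9, 1, 6, 2, 3, 8]
Visit 9 → queue [1, 6, 2, 3, 8]
Visit 1 → queue [6, 2, 3, 8]
Visit 6 → queue [2, 3, 8]
Visit 2 → queue [3, 8]
Visit 3 → queue [8]
Visit 8 → queue []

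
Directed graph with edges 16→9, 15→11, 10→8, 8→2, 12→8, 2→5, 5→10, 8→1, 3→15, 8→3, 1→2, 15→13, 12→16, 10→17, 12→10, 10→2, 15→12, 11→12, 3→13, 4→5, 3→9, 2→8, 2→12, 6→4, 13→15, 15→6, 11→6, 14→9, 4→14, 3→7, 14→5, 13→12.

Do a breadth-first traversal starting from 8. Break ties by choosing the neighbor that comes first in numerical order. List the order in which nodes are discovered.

8, 1, 2, 3, 5, 12, 7, 9, 13, 15, 10, 16, 6, 11, 17, 4, 14

Visit 8; enqueue 1, 2, 3 → queue [1, 2, 3]
Visit 1 → queue [2, 3]
Visit 2; enqueue 5, 12 → queue [3, 5, 12]
Visit 3; enqueue 7, 9, 13, 15 → queue [5, 12, 7, 9, 13, 15]
Visit 5; enqueue 10 → queue [12, 7, 9, 13, 15, 10]
Visit 12; enqueue 16 → queue [7, 9, 13, 15, 10, 16]
Visit 7 → queue [9, 13, 15, 10, 16]
Visit 9 → queue [13, 15, 10, 16]
Visit 13 → queue [15, 10, 16]
Visit 15; enqueue 6, 11 → queue [10, 16, 6, 11]
Visit 10; enqueue 17 → queue [16, 6, 11, 17]
Visit 16 → queue [6, 11, 17]
Visit 6; enqueue 4 → queue [11, 17, 4]
Visit 11 → queue [17, 4]
Visit 17 → queue [4]
Visit 4; enqueue 14 → queue [14]
Visit 14 → queue []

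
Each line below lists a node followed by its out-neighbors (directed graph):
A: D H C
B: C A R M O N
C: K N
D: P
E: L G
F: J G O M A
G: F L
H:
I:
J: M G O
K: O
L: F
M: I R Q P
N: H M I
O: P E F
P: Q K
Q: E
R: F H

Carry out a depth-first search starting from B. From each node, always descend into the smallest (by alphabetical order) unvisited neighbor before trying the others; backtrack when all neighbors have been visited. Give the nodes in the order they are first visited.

B -> A -> C -> K -> O -> E -> G -> F -> J -> M -> I -> P -> Q -> R -> H -> L -> N -> D

Visit B
B → A
A → C
C → K
K → O
O → E
E → G
G → F
F → J
J → M
M → I
M → P
P → Q
M → R
R → H
G → L
C → N
A → D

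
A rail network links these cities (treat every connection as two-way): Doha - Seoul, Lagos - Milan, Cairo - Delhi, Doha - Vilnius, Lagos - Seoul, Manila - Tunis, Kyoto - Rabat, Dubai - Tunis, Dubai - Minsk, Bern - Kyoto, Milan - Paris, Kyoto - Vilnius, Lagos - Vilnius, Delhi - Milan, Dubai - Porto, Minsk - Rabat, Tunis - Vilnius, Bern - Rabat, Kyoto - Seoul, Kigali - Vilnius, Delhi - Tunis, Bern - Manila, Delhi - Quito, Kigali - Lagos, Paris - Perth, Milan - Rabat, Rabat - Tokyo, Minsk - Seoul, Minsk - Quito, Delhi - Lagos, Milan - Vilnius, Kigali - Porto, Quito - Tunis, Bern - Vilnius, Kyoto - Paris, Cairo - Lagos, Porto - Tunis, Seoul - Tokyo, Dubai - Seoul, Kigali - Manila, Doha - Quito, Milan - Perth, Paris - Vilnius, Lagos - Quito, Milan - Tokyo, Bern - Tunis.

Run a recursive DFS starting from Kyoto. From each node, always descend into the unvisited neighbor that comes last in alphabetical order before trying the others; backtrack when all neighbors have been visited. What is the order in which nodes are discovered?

Kyoto → Vilnius → Tunis → Quito → Minsk → Seoul → Tokyo → Rabat → Milan → Perth → Paris → Lagos → Kigali → Porto → Dubai → Manila → Bern → Delhi → Cairo → Doha

Visit Kyoto
Kyoto → Vilnius
Vilnius → Tunis
Tunis → Quito
Quito → Minsk
Minsk → Seoul
Seoul → Tokyo
Tokyo → Rabat
Rabat → Milan
Milan → Perth
Perth → Paris
Milan → Lagos
Lagos → Kigali
Kigali → Porto
Porto → Dubai
Kigali → Manila
Manila → Bern
Lagos → Delhi
Delhi → Cairo
Seoul → Doha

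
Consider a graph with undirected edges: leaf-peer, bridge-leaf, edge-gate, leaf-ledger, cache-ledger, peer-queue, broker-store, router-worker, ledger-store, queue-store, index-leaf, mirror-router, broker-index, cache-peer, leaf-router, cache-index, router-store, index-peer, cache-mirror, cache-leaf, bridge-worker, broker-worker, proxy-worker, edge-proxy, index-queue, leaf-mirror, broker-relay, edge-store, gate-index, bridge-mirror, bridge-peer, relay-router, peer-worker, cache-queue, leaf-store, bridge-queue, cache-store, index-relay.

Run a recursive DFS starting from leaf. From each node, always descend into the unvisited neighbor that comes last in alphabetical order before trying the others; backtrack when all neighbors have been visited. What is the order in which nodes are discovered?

Visit leaf
leaf → store
store → router
router → worker
worker → proxy
proxy → edge
edge → gate
gate → index
index → relay
relay → broker
index → queue
queue → peer
peer → cache
cache → mirror
mirror → bridge
cache → ledger

leaf, store, router, worker, proxy, edge, gate, index, relay, broker, queue, peer, cache, mirror, bridge, ledger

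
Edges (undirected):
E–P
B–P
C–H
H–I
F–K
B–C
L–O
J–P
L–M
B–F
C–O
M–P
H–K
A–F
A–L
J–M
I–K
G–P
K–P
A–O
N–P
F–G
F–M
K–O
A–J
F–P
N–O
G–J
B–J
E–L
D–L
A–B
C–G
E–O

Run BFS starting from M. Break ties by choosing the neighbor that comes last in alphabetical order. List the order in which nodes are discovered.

M, P, L, J, F, N, K, G, E, B, O, D, A, I, H, C

Visit M; enqueue P, L, J, F → queue [P, L, J, F]
Visit P; enqueue N, K, G, E, B → queue [L, J, F, N, K, G, E, B]
Visit L; enqueue O, D, A → queue [J, F, N, K, G, E, B, O, D, A]
Visit J → queue [F, N, K, G, E, B, O, D, A]
Visit F → queue [N, K, G, E, B, O, D, A]
Visit N → queue [K, G, E, B, O, D, A]
Visit K; enqueue I, H → queue [G, E, B, O, D, A, I, H]
Visit G; enqueue C → queue [E, B, O, D, A, I, H, C]
Visit E → queue [B, O, D, A, I, H, C]
Visit B → queue [O, D, A, I, H, C]
Visit O → queue [D, A, I, H, C]
Visit D → queue [A, I, H, C]
Visit A → queue [I, H, C]
Visit I → queue [H, C]
Visit H → queue [C]
Visit C → queue []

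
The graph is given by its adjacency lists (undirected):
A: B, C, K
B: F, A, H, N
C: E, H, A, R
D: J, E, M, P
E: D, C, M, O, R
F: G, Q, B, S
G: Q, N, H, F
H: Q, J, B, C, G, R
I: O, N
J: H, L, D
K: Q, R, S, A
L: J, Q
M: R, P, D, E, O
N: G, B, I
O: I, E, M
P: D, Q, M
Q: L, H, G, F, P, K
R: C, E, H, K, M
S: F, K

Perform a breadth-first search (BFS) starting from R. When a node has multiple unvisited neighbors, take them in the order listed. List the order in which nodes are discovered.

Visit R; enqueue C, E, H, K, M → queue [C, E, H, K, M]
Visit C; enqueue A → queue [E, H, K, M, A]
Visit E; enqueue D, O → queue [H, K, M, A, D, O]
Visit H; enqueue Q, J, B, G → queue [K, M, A, D, O, Q, J, B, G]
Visit K; enqueue S → queue [M, A, D, O, Q, J, B, G, S]
Visit M; enqueue P → queue [A, D, O, Q, J, B, G, S, P]
Visit A → queue [D, O, Q, J, B, G, S, P]
Visit D → queue [O, Q, J, B, G, S, P]
Visit O; enqueue I → queue [Q, J, B, G, S, P, I]
Visit Q; enqueue L, F → queue [J, B, G, S, P, I, L, F]
Visit J → queue [B, G, S, P, I, L, F]
Visit B; enqueue N → queue [G, S, P, I, L, F, N]
Visit G → queue [S, P, I, L, F, N]
Visit S → queue [P, I, L, F, N]
Visit P → queue [I, L, F, N]
Visit I → queue [L, F, N]
Visit L → queue [F, N]
Visit F → queue [N]
Visit N → queue []

R C E H K M A D O Q J B G S P I L F N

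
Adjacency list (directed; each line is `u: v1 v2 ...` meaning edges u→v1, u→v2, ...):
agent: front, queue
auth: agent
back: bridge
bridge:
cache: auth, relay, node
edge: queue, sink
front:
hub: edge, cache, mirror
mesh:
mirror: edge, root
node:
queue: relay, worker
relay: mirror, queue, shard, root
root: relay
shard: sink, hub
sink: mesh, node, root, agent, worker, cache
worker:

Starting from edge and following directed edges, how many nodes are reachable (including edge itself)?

15

BFS from edge visits: edge, queue, sink, relay, worker, mesh, node, root, agent, cache, mirror, shard, front, auth, hub
Reachable nodes: 15 of 17 total.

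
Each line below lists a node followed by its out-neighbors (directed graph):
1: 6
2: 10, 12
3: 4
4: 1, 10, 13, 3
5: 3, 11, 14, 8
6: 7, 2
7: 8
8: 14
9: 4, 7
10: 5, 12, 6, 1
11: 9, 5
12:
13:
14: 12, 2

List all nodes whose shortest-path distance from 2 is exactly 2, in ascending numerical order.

1, 5, 6

Level 0: 2
Level 1: 10, 12
Level 2: 1, 5, 6
Level 3: 3, 7, 8, 11, 14
Level 4: 4, 9
Level 5: 13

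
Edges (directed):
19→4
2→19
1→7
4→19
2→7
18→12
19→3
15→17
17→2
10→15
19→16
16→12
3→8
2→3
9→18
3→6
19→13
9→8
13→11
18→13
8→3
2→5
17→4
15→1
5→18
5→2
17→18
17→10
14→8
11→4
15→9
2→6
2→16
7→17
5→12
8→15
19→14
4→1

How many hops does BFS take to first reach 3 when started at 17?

2

Level 0: 17
Level 1: 2, 4, 10, 18
Level 2: 1, 3, 5, 6, 7, 12, 13, 15, 16, 19
Level 3: 8, 9, 11, 14
3 first appears at level 2.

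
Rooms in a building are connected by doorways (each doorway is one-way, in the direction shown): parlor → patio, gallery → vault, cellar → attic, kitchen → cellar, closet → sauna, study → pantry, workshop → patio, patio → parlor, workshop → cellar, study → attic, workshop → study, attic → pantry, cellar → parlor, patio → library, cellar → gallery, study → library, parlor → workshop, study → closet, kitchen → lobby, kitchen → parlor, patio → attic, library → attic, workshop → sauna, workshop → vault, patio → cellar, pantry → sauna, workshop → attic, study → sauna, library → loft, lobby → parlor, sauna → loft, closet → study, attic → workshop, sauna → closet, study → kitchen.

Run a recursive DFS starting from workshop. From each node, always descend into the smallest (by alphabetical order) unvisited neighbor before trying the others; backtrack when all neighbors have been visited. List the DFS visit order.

Visit workshop
workshop → attic
attic → pantry
pantry → sauna
sauna → closet
closet → study
study → kitchen
kitchen → cellar
cellar → gallery
gallery → vault
cellar → parlor
parlor → patio
patio → library
library → loft
kitchen → lobby

workshop attic pantry sauna closet study kitchen cellar gallery vault parlor patio library loft lobby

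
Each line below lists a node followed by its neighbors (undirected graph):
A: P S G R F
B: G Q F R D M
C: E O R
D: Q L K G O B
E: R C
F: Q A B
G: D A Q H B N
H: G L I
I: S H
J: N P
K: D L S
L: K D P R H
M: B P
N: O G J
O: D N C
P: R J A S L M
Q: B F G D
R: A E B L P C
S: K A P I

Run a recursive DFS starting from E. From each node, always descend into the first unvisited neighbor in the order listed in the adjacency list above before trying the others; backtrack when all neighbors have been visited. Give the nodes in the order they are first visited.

Visit E
E → R
R → A
A → P
P → J
J → N
N → O
O → D
D → Q
Q → B
B → G
G → H
H → L
L → K
K → S
S → I
B → F
B → M
O → C

E, R, A, P, J, N, O, D, Q, B, G, H, L, K, S, I, F, M, C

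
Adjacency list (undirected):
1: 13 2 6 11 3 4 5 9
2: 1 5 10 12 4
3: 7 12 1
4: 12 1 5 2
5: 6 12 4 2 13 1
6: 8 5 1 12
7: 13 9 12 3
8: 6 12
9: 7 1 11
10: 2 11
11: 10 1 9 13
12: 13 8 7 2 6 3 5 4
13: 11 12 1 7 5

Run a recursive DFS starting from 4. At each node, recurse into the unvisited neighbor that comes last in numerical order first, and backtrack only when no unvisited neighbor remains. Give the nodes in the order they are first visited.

4 12 13 11 10 2 5 6 8 1 9 7 3

Visit 4
4 → 12
12 → 13
13 → 11
11 → 10
10 → 2
2 → 5
5 → 6
6 → 8
6 → 1
1 → 9
9 → 7
7 → 3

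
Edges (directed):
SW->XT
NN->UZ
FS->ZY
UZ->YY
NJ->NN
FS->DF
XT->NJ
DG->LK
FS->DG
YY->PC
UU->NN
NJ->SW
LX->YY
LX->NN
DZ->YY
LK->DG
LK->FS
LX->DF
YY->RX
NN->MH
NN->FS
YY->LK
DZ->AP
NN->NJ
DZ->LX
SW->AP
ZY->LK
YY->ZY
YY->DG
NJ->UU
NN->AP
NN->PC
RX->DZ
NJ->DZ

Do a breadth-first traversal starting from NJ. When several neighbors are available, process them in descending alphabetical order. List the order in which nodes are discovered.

NJ UU SW NN DZ XT AP UZ PC MH FS YY LX ZY DG DF RX LK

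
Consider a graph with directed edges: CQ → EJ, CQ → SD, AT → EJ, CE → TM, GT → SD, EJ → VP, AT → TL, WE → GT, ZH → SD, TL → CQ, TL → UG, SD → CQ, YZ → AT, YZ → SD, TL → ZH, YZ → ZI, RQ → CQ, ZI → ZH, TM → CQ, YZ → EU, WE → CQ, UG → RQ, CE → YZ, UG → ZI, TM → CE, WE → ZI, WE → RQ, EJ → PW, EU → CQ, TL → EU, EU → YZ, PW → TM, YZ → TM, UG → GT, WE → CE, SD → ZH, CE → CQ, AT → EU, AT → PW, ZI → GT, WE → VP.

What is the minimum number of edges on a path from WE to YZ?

2

Level 0: WE
Level 1: CE, CQ, GT, RQ, VP, ZI
Level 2: EJ, SD, TM, YZ, ZH
Level 3: AT, EU, PW
Level 4: TL
Level 5: UG
YZ first appears at level 2.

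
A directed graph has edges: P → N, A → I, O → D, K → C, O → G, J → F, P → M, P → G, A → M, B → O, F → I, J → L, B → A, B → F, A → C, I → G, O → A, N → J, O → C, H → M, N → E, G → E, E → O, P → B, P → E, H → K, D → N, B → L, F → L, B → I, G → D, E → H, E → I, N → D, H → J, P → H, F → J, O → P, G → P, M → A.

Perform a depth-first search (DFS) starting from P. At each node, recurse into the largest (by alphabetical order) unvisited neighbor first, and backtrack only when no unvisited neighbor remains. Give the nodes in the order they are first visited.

P → N → J → L → F → I → G → E → O → D → C → A → M → H → K → B

Visit P
P → N
N → J
J → L
J → F
F → I
I → G
G → E
E → O
O → D
O → C
O → A
A → M
E → H
H → K
P → B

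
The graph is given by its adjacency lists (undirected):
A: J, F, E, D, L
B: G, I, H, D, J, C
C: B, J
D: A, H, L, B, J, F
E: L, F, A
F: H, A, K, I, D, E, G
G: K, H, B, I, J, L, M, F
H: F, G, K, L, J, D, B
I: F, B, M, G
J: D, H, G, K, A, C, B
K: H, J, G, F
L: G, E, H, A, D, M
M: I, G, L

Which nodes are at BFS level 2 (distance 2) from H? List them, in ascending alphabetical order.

Level 0: H
Level 1: B, D, F, G, J, K, L
Level 2: A, C, E, I, M

A, C, E, I, M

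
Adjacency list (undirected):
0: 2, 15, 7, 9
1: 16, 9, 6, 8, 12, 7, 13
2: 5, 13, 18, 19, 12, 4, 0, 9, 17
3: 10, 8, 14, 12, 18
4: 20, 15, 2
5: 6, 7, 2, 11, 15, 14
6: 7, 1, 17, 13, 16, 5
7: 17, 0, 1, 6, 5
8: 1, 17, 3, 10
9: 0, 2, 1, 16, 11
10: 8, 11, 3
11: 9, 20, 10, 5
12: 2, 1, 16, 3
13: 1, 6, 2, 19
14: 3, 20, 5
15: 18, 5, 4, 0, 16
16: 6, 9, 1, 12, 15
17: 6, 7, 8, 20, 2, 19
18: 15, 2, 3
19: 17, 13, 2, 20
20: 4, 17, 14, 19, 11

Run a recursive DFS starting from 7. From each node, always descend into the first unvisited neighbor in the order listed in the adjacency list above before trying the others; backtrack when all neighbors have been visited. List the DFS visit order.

Visit 7
7 → 17
17 → 6
6 → 1
1 → 16
16 → 9
9 → 0
0 → 2
2 → 5
5 → 11
11 → 20
20 → 4
4 → 15
15 → 18
18 → 3
3 → 10
10 → 8
3 → 14
3 → 12
20 → 19
19 → 13

7 17 6 1 16 9 0 2 5 11 20 4 15 18 3 10 8 14 12 19 13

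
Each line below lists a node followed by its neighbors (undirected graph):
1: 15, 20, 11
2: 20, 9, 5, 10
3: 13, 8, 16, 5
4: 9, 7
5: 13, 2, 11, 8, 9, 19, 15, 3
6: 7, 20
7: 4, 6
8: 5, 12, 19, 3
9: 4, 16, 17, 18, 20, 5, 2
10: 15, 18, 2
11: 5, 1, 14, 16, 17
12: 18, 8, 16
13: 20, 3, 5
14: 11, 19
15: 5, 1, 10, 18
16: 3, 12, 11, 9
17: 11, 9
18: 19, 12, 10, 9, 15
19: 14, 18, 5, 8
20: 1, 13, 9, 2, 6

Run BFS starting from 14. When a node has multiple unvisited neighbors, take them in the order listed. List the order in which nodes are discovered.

Visit 14; enqueue 11, 19 → queue [11, 19]
Visit 11; enqueue 5, 1, 16, 17 → queue [19, 5, 1, 16, 17]
Visit 19; enqueue 18, 8 → queue [5, 1, 16, 17, 18, 8]
Visit 5; enqueue 13, 2, 9, 15, 3 → queue [1, 16, 17, 18, 8, 13, 2, 9, 15, 3]
Visit 1; enqueue 20 → queue [16, 17, 18, 8, 13, 2, 9, 15, 3, 20]
Visit 16; enqueue 12 → queue [17, 18, 8, 13, 2, 9, 15, 3, 20, 12]
Visit 17 → queue [18, 8, 13, 2, 9, 15, 3, 20, 12]
Visit 18; enqueue 10 → queue [8, 13, 2, 9, 15, 3, 20, 12, 10]
Visit 8 → queue [13, 2, 9, 15, 3, 20, 12, 10]
Visit 13 → queue [2, 9, 15, 3, 20, 12, 10]
Visit 2 → queue [9, 15, 3, 20, 12, 10]
Visit 9; enqueue 4 → queue [15, 3, 20, 12, 10, 4]
Visit 15 → queue [3, 20, 12, 10, 4]
Visit 3 → queue [20, 12, 10, 4]
Visit 20; enqueue 6 → queue [12, 10, 4, 6]
Visit 12 → queue [10, 4, 6]
Visit 10 → queue [4, 6]
Visit 4; enqueue 7 → queue [6, 7]
Visit 6 → queue [7]
Visit 7 → queue []

14 → 11 → 19 → 5 → 1 → 16 → 17 → 18 → 8 → 13 → 2 → 9 → 15 → 3 → 20 → 12 → 10 → 4 → 6 → 7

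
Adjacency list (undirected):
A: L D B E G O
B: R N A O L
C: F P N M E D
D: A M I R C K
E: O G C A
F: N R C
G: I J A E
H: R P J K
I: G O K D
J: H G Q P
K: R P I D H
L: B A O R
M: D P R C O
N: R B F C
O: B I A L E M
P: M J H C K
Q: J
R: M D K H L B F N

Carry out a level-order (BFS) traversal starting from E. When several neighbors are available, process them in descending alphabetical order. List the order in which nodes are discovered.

E, O, G, C, A, M, L, I, B, J, P, N, F, D, R, K, Q, H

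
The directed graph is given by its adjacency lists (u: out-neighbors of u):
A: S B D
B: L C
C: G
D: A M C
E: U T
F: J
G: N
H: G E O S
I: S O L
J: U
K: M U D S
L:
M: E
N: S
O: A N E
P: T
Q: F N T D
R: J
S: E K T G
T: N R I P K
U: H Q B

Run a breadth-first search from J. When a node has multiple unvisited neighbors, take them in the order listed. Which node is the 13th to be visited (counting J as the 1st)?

D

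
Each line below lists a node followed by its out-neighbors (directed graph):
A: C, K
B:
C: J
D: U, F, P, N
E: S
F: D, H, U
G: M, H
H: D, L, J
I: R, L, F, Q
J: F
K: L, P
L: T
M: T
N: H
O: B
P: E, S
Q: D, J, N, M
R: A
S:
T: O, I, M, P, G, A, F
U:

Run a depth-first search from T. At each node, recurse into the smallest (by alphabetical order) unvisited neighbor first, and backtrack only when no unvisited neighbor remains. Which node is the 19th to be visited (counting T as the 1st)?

R

Visit T
T → A
A → C
C → J
J → F
F → D
D → N
N → H
H → L
D → P
P → E
E → S
D → U
A → K
T → G
G → M
T → I
I → Q
I → R
T → O
O → B

Visit order: T, A, C, J, F, D, N, H, L, P, E, S, U, K, G, M, I, Q, R, O, B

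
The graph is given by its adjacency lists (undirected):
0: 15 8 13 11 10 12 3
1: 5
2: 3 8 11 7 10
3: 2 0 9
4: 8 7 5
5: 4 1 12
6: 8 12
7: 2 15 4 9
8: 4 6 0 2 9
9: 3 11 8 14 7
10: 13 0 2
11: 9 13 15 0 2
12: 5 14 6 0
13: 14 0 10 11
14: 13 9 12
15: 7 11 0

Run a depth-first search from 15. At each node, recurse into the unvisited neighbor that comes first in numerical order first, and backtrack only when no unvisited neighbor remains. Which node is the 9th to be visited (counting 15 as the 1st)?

Visit 15
15 → 0
0 → 3
3 → 2
2 → 7
7 → 4
4 → 5
5 → 1
5 → 12
12 → 6
6 → 8
8 → 9
9 → 11
11 → 13
13 → 10
13 → 14

Visit order: 15, 0, 3, 2, 7, 4, 5, 1, 12, 6, 8, 9, 11, 13, 10, 14

12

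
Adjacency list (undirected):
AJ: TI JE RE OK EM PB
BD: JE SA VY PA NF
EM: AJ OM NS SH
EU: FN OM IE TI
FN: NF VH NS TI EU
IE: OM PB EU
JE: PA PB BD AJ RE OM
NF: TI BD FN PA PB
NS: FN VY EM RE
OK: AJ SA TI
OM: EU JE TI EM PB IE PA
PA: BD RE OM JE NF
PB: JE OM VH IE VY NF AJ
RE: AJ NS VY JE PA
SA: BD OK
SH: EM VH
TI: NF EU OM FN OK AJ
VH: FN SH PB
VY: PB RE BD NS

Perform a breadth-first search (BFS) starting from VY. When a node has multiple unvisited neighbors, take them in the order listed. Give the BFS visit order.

VY, PB, RE, BD, NS, JE, OM, VH, IE, NF, AJ, PA, SA, FN, EM, EU, TI, SH, OK

Visit VY; enqueue PB, RE, BD, NS → queue [PB, RE, BD, NS]
Visit PB; enqueue JE, OM, VH, IE, NF, AJ → queue [RE, BD, NS, JE, OM, VH, IE, NF, AJ]
Visit RE; enqueue PA → queue [BD, NS, JE, OM, VH, IE, NF, AJ, PA]
Visit BD; enqueue SA → queue [NS, JE, OM, VH, IE, NF, AJ, PA, SA]
Visit NS; enqueue FN, EM → queue [JE, OM, VH, IE, NF, AJ, PA, SA, FN, EM]
Visit JE → queue [OM, VH, IE, NF, AJ, PA, SA, FN, EM]
Visit OM; enqueue EU, TI → queue [VH, IE, NF, AJ, PA, SA, FN, EM, EU, TI]
Visit VH; enqueue SH → queue [IE, NF, AJ, PA, SA, FN, EM, EU, TI, SH]
Visit IE → queue [NF, AJ, PA, SA, FN, EM, EU, TI, SH]
Visit NF → queue [AJ, PA, SA, FN, EM, EU, TI, SH]
Visit AJ; enqueue OK → queue [PA, SA, FN, EM, EU, TI, SH, OK]
Visit PA → queue [SA, FN, EM, EU, TI, SH, OK]
Visit SA → queue [FN, EM, EU, TI, SH, OK]
Visit FN → queue [EM, EU, TI, SH, OK]
Visit EM → queue [EU, TI, SH, OK]
Visit EU → queue [TI, SH, OK]
Visit TI → queue [SH, OK]
Visit SH → queue [OK]
Visit OK → queue []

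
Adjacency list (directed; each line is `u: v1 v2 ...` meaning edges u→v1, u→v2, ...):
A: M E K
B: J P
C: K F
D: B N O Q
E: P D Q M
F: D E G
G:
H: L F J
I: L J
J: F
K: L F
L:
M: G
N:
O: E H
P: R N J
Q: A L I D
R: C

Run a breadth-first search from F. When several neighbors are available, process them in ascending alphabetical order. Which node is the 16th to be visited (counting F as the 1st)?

Visit F; enqueue D, E, G → queue [D, E, G]
Visit D; enqueue B, N, O, Q → queue [E, G, B, N, O, Q]
Visit E; enqueue M, P → queue [G, B, N, O, Q, M, P]
Visit G → queue [B, N, O, Q, M, P]
Visit B; enqueue J → queue [N, O, Q, M, P, J]
Visit N → queue [O, Q, M, P, J]
Visit O; enqueue H → queue [Q, M, P, J, H]
Visit Q; enqueue A, I, L → queue [M, P, J, H, A, I, L]
Visit M → queue [P, J, H, A, I, L]
Visit P; enqueue R → queue [J, H, A, I, L, R]
Visit J → queue [H, A, I, L, R]
Visit H → queue [A, I, L, R]
Visit A; enqueue K → queue [I, L, R, K]
Visit I → queue [L, R, K]
Visit L → queue [R, K]
Visit R; enqueue C → queue [K, C]
Visit K → queue [C]
Visit C → queue []

Visit order: F, D, E, G, B, N, O, Q, M, P, J, H, A, I, L, R, K, C

R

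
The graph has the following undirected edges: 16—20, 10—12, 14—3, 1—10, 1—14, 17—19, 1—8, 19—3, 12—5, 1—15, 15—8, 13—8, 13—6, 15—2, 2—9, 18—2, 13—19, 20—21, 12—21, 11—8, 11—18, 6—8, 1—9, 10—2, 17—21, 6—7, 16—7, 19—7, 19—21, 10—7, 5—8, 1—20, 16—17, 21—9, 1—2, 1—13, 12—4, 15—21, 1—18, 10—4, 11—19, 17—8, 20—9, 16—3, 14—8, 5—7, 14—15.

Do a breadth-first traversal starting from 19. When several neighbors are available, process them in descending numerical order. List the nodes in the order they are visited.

Visit 19; enqueue 21, 17, 13, 11, 7, 3 → queue [21, 17, 13, 11, 7, 3]
Visit 21; enqueue 20, 15, 12, 9 → queue [17, 13, 11, 7, 3, 20, 15, 12, 9]
Visit 17; enqueue 16, 8 → queue [13, 11, 7, 3, 20, 15, 12, 9, 16, 8]
Visit 13; enqueue 6, 1 → queue [11, 7, 3, 20, 15, 12, 9, 16, 8, 6, 1]
Visit 11; enqueue 18 → queue [7, 3, 20, 15, 12, 9, 16, 8, 6, 1, 18]
Visit 7; enqueue 10, 5 → queue [3, 20, 15, 12, 9, 16, 8, 6, 1, 18, 10, 5]
Visit 3; enqueue 14 → queue [20, 15, 12, 9, 16, 8, 6, 1, 18, 10, 5, 14]
Visit 20 → queue [15, 12, 9, 16, 8, 6, 1, 18, 10, 5, 14]
Visit 15; enqueue 2 → queue [12, 9, 16, 8, 6, 1, 18, 10, 5, 14, 2]
Visit 12; enqueue 4 → queue [9, 16, 8, 6, 1, 18, 10, 5, 14, 2, 4]
Visit 9 → queue [16, 8, 6, 1, 18, 10, 5, 14, 2, 4]
Visit 16 → queue [8, 6, 1, 18, 10, 5, 14, 2, 4]
Visit 8 → queue [6, 1, 18, 10, 5, 14, 2, 4]
Visit 6 → queue [1, 18, 10, 5, 14, 2, 4]
Visit 1 → queue [18, 10, 5, 14, 2, 4]
Visit 18 → queue [10, 5, 14, 2, 4]
Visit 10 → queue [5, 14, 2, 4]
Visit 5 → queue [14, 2, 4]
Visit 14 → queue [2, 4]
Visit 2 → queue [4]
Visit 4 → queue []

19 → 21 → 17 → 13 → 11 → 7 → 3 → 20 → 15 → 12 → 9 → 16 → 8 → 6 → 1 → 18 → 10 → 5 → 14 → 2 → 4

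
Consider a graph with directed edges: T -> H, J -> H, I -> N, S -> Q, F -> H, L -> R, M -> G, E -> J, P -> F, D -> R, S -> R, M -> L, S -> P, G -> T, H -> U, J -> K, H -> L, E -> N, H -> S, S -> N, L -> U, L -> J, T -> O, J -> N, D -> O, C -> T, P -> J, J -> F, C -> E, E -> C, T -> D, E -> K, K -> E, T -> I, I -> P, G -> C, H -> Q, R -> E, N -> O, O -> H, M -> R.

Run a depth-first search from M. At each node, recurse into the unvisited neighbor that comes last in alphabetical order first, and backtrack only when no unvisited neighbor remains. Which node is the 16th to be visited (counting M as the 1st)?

T

Visit M
M → R
R → E
E → N
N → O
O → H
H → U
H → S
S → Q
S → P
P → J
J → K
J → F
H → L
E → C
C → T
T → I
T → D
M → G

Visit order: M, R, E, N, O, H, U, S, Q, P, J, K, F, L, C, T, I, D, G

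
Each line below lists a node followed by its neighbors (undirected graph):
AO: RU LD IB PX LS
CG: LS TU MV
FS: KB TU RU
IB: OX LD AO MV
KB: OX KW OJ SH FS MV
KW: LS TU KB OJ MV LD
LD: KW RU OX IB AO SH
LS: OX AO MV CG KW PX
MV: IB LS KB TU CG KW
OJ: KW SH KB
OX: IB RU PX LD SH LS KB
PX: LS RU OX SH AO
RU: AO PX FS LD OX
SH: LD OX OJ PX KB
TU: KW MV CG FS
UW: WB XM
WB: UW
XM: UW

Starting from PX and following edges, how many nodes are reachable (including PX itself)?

15

BFS from PX visits: PX, SH, RU, OX, LS, AO, OJ, LD, KB, FS, IB, MV, KW, CG, TU
Reachable nodes: 15 of 18 total.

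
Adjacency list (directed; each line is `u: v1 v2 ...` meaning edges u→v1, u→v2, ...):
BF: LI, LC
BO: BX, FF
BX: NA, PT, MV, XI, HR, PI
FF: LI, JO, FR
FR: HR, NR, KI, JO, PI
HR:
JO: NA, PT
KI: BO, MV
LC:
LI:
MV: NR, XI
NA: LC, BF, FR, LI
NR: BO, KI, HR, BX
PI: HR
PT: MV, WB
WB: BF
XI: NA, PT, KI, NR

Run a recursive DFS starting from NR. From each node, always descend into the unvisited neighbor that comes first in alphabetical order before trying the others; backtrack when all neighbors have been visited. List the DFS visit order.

Visit NR
NR → BO
BO → BX
BX → HR
BX → MV
MV → XI
XI → KI
XI → NA
NA → BF
BF → LC
BF → LI
NA → FR
FR → JO
JO → PT
PT → WB
FR → PI
BO → FF

NR → BO → BX → HR → MV → XI → KI → NA → BF → LC → LI → FR → JO → PT → WB → PI → FF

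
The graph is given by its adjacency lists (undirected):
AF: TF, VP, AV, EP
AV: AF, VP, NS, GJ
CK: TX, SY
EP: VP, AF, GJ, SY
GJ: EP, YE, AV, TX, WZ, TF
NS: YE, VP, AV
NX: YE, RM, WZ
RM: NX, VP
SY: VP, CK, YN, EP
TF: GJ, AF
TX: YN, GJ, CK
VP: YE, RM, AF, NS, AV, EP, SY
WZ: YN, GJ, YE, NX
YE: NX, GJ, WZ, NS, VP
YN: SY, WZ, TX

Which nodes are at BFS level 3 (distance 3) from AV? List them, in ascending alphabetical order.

CK, NX, YN

Level 0: AV
Level 1: AF, GJ, NS, VP
Level 2: EP, RM, SY, TF, TX, WZ, YE
Level 3: CK, NX, YN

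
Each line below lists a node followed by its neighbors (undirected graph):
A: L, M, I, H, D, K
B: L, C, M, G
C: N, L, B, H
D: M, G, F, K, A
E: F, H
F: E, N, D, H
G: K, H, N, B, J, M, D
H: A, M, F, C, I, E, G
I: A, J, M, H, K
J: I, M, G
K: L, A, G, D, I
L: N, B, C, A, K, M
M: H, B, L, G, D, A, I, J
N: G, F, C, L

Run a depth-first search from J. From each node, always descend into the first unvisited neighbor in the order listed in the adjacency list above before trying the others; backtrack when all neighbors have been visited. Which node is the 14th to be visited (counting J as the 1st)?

B

Visit J
J → I
I → A
A → L
L → N
N → G
G → K
K → D
D → M
M → H
H → F
F → E
H → C
C → B

Visit order: J, I, A, L, N, G, K, D, M, H, F, E, C, B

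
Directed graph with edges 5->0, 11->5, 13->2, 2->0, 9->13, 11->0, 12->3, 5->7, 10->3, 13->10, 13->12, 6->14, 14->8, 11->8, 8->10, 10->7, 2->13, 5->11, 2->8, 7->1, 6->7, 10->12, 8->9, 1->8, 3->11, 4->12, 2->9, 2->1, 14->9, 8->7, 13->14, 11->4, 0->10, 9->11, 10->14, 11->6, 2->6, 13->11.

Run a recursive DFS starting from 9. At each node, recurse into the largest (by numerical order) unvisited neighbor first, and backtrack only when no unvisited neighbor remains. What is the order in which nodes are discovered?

9 → 13 → 14 → 8 → 10 → 12 → 3 → 11 → 6 → 7 → 1 → 5 → 0 → 4 → 2

Visit 9
9 → 13
13 → 14
14 → 8
8 → 10
10 → 12
12 → 3
3 → 11
11 → 6
6 → 7
7 → 1
11 → 5
5 → 0
11 → 4
13 → 2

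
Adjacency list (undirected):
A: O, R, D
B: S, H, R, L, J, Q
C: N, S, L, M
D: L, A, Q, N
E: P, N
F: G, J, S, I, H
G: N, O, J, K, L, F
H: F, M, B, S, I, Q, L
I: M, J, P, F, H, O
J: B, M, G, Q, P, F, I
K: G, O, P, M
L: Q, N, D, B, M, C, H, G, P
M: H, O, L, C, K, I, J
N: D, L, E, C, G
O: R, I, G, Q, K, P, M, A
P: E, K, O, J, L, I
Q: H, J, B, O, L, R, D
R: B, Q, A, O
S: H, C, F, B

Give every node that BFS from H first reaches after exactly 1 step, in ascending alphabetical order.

Level 0: H
Level 1: B, F, I, L, M, Q, S
Level 2: C, D, G, J, K, N, O, P, R
Level 3: A, E

B, F, I, L, M, Q, S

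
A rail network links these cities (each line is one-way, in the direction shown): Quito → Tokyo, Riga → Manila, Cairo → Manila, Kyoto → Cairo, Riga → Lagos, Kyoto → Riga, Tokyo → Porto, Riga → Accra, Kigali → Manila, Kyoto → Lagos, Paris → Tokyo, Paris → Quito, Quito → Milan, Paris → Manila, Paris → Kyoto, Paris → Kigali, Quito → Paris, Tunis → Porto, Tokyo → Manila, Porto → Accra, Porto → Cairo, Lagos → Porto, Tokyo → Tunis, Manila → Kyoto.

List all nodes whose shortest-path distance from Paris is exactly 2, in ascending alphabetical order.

Cairo, Lagos, Milan, Porto, Riga, Tunis

Level 0: Paris
Level 1: Kigali, Kyoto, Manila, Quito, Tokyo
Level 2: Cairo, Lagos, Milan, Porto, Riga, Tunis
Level 3: Accra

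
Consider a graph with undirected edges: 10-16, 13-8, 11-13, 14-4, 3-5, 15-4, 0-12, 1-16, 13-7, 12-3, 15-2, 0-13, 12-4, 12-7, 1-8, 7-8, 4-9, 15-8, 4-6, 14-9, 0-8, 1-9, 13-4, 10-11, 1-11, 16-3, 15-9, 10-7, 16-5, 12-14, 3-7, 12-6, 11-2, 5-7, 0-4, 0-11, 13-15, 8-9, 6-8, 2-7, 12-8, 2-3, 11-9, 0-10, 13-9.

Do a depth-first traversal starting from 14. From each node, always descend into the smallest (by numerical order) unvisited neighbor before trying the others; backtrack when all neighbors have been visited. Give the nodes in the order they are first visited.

14 → 4 → 0 → 8 → 1 → 9 → 11 → 2 → 3 → 5 → 7 → 10 → 16 → 12 → 6 → 13 → 15

Visit 14
14 → 4
4 → 0
0 → 8
8 → 1
1 → 9
9 → 11
11 → 2
2 → 3
3 → 5
5 → 7
7 → 10
10 → 16
7 → 12
12 → 6
7 → 13
13 → 15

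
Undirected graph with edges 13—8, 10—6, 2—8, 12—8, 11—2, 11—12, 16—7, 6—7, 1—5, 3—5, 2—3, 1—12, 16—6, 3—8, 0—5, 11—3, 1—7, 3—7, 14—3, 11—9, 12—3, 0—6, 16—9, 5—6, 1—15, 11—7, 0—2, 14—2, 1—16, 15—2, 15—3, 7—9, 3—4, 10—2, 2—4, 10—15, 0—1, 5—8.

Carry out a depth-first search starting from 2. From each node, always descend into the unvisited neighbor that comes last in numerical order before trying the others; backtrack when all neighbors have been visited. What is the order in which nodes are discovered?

2 15 10 6 16 9 11 12 8 13 5 3 14 7 1 0 4

Visit 2
2 → 15
15 → 10
10 → 6
6 → 16
16 → 9
9 → 11
11 → 12
12 → 8
8 → 13
8 → 5
5 → 3
3 → 14
3 → 7
7 → 1
1 → 0
3 → 4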